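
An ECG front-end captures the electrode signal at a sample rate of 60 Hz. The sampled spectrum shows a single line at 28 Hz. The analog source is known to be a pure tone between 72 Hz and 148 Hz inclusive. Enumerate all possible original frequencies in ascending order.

Frequencies that alias to 28 Hz are k·fs ± 28 Hz for integer k ≥ 0.
k=0: 28 Hz.
k=1: 32 Hz, 88 Hz.
k=2: 92 Hz, 148 Hz.
k=3: 152 Hz, 208 Hz.
Within [72 Hz, 148 Hz]: 88 Hz, 92 Hz, 148 Hz.

88 Hz, 92 Hz, 148 Hz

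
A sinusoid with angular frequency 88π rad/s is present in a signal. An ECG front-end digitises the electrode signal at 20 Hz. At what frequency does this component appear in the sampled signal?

4 Hz

ω = 88π rad/s → f = ω/(2π) = 44 Hz.
44 Hz mod fs = 4 Hz.
4 Hz ≤ fs/2 = 10 Hz, appears at 4 Hz.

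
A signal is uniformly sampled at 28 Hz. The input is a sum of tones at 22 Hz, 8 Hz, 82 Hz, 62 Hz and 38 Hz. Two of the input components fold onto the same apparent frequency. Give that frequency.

6 Hz

fs/2 = 14 Hz.
22 Hz > fs/2 = 14 Hz, folds to fs − 22 Hz = 6 Hz.
8 Hz ≤ fs/2 = 14 Hz, passes unchanged.
82 Hz mod fs = 26 Hz.
26 Hz > fs/2 = 14 Hz, folds to fs − 26 Hz = 2 Hz.
62 Hz mod fs = 6 Hz.
6 Hz ≤ fs/2 = 14 Hz, appears at 6 Hz.
38 Hz mod fs = 10 Hz.
10 Hz ≤ fs/2 = 14 Hz, appears at 10 Hz.
22 Hz and 62 Hz both map to 6 Hz.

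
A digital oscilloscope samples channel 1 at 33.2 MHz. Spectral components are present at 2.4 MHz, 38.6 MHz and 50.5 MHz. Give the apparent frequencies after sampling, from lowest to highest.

2.4 MHz, 5.4 MHz, 15.9 MHz

fs/2 = 16.6 MHz.
2.4 MHz ≤ fs/2 = 16.6 MHz, passes unchanged.
38.6 MHz mod fs = 5.4 MHz.
5.4 MHz ≤ fs/2 = 16.6 MHz, appears at 5.4 MHz.
50.5 MHz mod fs = 17.3 MHz.
17.3 MHz > fs/2 = 16.6 MHz, folds to fs − 17.3 MHz = 15.9 MHz.
Distinct values: {2.4 MHz, 5.4 MHz, 15.9 MHz}.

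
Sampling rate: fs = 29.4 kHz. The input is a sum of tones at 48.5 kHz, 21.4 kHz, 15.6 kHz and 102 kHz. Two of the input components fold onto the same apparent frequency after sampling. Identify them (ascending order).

fs/2 = 14.7 kHz.
48.5 kHz mod fs = 19.1 kHz.
19.1 kHz > fs/2 = 14.7 kHz, folds to fs − 19.1 kHz = 10.3 kHz.
21.4 kHz > fs/2 = 14.7 kHz, folds to fs − 21.4 kHz = 8 kHz.
15.6 kHz > fs/2 = 14.7 kHz, folds to fs − 15.6 kHz = 13.8 kHz.
102 kHz mod fs = 13.8 kHz.
13.8 kHz ≤ fs/2 = 14.7 kHz, appears at 13.8 kHz.
15.6 kHz and 102 kHz both map to 13.8 kHz.

15.6 kHz, 102 kHz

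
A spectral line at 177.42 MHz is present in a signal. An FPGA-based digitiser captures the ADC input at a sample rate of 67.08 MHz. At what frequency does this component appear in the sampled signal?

23.82 MHz

177.42 MHz mod fs = 43.26 MHz.
43.26 MHz > fs/2 = 33.54 MHz, folds to fs − 43.26 MHz = 23.82 MHz.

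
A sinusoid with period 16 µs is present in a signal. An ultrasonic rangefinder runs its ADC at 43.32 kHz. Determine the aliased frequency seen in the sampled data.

T = 16 µs → f = 1/T = 62.5 kHz.
62.5 kHz mod fs = 19.18 kHz.
19.18 kHz ≤ fs/2 = 21.66 kHz, appears at 19.18 kHz.

19.18 kHz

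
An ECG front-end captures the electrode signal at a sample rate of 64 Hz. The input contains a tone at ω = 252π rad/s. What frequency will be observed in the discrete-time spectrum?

ω = 252π rad/s → f = ω/(2π) = 126 Hz.
126 Hz mod fs = 62 Hz.
62 Hz > fs/2 = 32 Hz, folds to fs − 62 Hz = 2 Hz.

2 Hz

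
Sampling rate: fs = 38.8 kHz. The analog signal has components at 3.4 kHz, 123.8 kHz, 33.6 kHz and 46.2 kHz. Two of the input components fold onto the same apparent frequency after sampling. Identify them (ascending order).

fs/2 = 19.4 kHz.
3.4 kHz ≤ fs/2 = 19.4 kHz, passes unchanged.
123.8 kHz mod fs = 7.4 kHz.
7.4 kHz ≤ fs/2 = 19.4 kHz, appears at 7.4 kHz.
33.6 kHz > fs/2 = 19.4 kHz, folds to fs − 33.6 kHz = 5.2 kHz.
46.2 kHz mod fs = 7.4 kHz.
7.4 kHz ≤ fs/2 = 19.4 kHz, appears at 7.4 kHz.
46.2 kHz and 123.8 kHz both map to 7.4 kHz.

46.2 kHz, 123.8 kHz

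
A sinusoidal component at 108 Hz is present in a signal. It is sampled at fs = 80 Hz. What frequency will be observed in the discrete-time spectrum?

28 Hz

108 Hz mod fs = 28 Hz.
28 Hz ≤ fs/2 = 40 Hz, appears at 28 Hz.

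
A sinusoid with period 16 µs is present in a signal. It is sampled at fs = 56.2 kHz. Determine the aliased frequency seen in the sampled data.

6.3 kHz

T = 16 µs → f = 1/T = 62.5 kHz.
62.5 kHz mod fs = 6.3 kHz.
6.3 kHz ≤ fs/2 = 28.1 kHz, appears at 6.3 kHz.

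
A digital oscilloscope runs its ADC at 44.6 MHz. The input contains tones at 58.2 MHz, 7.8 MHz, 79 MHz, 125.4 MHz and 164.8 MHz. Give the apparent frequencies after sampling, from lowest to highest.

fs/2 = 22.3 MHz.
58.2 MHz mod fs = 13.6 MHz.
13.6 MHz ≤ fs/2 = 22.3 MHz, appears at 13.6 MHz.
7.8 MHz ≤ fs/2 = 22.3 MHz, passes unchanged.
79 MHz mod fs = 34.4 MHz.
34.4 MHz > fs/2 = 22.3 MHz, folds to fs − 34.4 MHz = 10.2 MHz.
125.4 MHz mod fs = 36.2 MHz.
36.2 MHz > fs/2 = 22.3 MHz, folds to fs − 36.2 MHz = 8.4 MHz.
164.8 MHz mod fs = 31 MHz.
31 MHz > fs/2 = 22.3 MHz, folds to fs − 31 MHz = 13.6 MHz.
Distinct values: {7.8 MHz, 8.4 MHz, 10.2 MHz, 13.6 MHz}.

7.8 MHz, 8.4 MHz, 10.2 MHz, 13.6 MHz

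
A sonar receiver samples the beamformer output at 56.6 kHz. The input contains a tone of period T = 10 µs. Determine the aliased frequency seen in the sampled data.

T = 10 µs → f = 1/T = 100 kHz.
100 kHz mod fs = 43.4 kHz.
43.4 kHz > fs/2 = 28.3 kHz, folds to fs − 43.4 kHz = 13.2 kHz.

13.2 kHz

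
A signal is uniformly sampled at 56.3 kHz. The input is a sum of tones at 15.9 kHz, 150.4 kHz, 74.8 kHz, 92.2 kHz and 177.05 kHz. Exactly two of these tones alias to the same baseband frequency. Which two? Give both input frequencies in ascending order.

74.8 kHz, 150.4 kHz

fs/2 = 28.15 kHz.
15.9 kHz ≤ fs/2 = 28.15 kHz, passes unchanged.
150.4 kHz mod fs = 37.8 kHz.
37.8 kHz > fs/2 = 28.15 kHz, folds to fs − 37.8 kHz = 18.5 kHz.
74.8 kHz mod fs = 18.5 kHz.
18.5 kHz ≤ fs/2 = 28.15 kHz, appears at 18.5 kHz.
92.2 kHz mod fs = 35.9 kHz.
35.9 kHz > fs/2 = 28.15 kHz, folds to fs − 35.9 kHz = 20.4 kHz.
177.05 kHz mod fs = 8.15 kHz.
8.15 kHz ≤ fs/2 = 28.15 kHz, appears at 8.15 kHz.
74.8 kHz and 150.4 kHz both map to 18.5 kHz.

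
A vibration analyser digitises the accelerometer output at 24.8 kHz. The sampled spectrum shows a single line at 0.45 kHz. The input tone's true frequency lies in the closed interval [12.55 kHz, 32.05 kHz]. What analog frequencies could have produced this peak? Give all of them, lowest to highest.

24.35 kHz, 25.25 kHz

Frequencies that alias to 0.45 kHz are k·fs ± 0.45 kHz for integer k ≥ 0.
k=0: 0.45 kHz.
k=1: 24.35 kHz, 25.25 kHz.
k=2: 49.15 kHz, 50.05 kHz.
Within [12.55 kHz, 32.05 kHz]: 24.35 kHz, 25.25 kHz.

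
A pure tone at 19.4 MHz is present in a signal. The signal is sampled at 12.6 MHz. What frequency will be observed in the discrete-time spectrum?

19.4 MHz mod fs = 6.8 MHz.
6.8 MHz > fs/2 = 6.3 MHz, folds to fs − 6.8 MHz = 5.8 MHz.

5.8 MHz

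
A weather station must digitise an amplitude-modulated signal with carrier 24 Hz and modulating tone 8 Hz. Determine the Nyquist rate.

AM sidebands sit at fc ± fm = 16 Hz and 32 Hz.
Highest-frequency component: 32 Hz.
Nyquist rate = 2 × 32 Hz = 64 Hz.

64 Hz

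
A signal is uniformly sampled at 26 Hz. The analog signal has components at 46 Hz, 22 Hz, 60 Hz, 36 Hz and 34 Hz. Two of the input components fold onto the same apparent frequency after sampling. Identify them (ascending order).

fs/2 = 13 Hz.
46 Hz mod fs = 20 Hz.
20 Hz > fs/2 = 13 Hz, folds to fs − 20 Hz = 6 Hz.
22 Hz > fs/2 = 13 Hz, folds to fs − 22 Hz = 4 Hz.
60 Hz mod fs = 8 Hz.
8 Hz ≤ fs/2 = 13 Hz, appears at 8 Hz.
36 Hz mod fs = 10 Hz.
10 Hz ≤ fs/2 = 13 Hz, appears at 10 Hz.
34 Hz mod fs = 8 Hz.
8 Hz ≤ fs/2 = 13 Hz, appears at 8 Hz.
34 Hz and 60 Hz both map to 8 Hz.

34 Hz, 60 Hz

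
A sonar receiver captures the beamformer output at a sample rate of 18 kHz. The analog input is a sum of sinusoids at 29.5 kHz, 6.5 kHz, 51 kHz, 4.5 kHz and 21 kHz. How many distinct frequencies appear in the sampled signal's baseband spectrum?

fs/2 = 9 kHz.
29.5 kHz mod fs = 11.5 kHz.
11.5 kHz > fs/2 = 9 kHz, folds to fs − 11.5 kHz = 6.5 kHz.
6.5 kHz ≤ fs/2 = 9 kHz, passes unchanged.
51 kHz mod fs = 15 kHz.
15 kHz > fs/2 = 9 kHz, folds to fs − 15 kHz = 3 kHz.
4.5 kHz ≤ fs/2 = 9 kHz, passes unchanged.
21 kHz mod fs = 3 kHz.
3 kHz ≤ fs/2 = 9 kHz, appears at 3 kHz.
Distinct values: {3 kHz, 4.5 kHz, 6.5 kHz} → 3.

3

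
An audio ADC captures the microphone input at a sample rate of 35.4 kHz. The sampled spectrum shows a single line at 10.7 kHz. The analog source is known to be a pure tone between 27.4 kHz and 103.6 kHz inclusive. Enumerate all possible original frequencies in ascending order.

Frequencies that alias to 10.7 kHz are k·fs ± 10.7 kHz for integer k ≥ 0.
k=0: 10.7 kHz.
k=1: 24.7 kHz, 46.1 kHz.
k=2: 60.1 kHz, 81.5 kHz.
k=3: 95.5 kHz, 116.9 kHz.
k=4: 130.9 kHz, 152.3 kHz.
Within [27.4 kHz, 103.6 kHz]: 46.1 kHz, 60.1 kHz, 81.5 kHz, 95.5 kHz.

46.1 kHz, 60.1 kHz, 81.5 kHz, 95.5 kHz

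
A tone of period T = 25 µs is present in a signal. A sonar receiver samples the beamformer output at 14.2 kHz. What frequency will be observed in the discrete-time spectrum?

T = 25 µs → f = 1/T = 40 kHz.
40 kHz mod fs = 11.6 kHz.
11.6 kHz > fs/2 = 7.1 kHz, folds to fs − 11.6 kHz = 2.6 kHz.

2.6 kHz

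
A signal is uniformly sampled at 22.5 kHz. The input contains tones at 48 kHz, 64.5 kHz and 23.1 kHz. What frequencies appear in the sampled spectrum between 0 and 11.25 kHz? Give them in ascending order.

0.6 kHz, 3 kHz

fs/2 = 11.25 kHz.
48 kHz mod fs = 3 kHz.
3 kHz ≤ fs/2 = 11.25 kHz, appears at 3 kHz.
64.5 kHz mod fs = 19.5 kHz.
19.5 kHz > fs/2 = 11.25 kHz, folds to fs − 19.5 kHz = 3 kHz.
23.1 kHz mod fs = 0.6 kHz.
0.6 kHz ≤ fs/2 = 11.25 kHz, appears at 0.6 kHz.
Distinct values: {0.6 kHz, 3 kHz}.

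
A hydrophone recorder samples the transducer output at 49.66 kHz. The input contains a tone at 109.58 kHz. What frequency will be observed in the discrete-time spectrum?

109.58 kHz mod fs = 10.26 kHz.
10.26 kHz ≤ fs/2 = 24.83 kHz, appears at 10.26 kHz.

10.26 kHz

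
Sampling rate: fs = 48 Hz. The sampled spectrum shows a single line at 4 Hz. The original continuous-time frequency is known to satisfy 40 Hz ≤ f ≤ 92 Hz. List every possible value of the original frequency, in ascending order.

Frequencies that alias to 4 Hz are k·fs ± 4 Hz for integer k ≥ 0.
k=0: 4 Hz.
k=1: 44 Hz, 52 Hz.
k=2: 92 Hz, 100 Hz.
k=3: 140 Hz, 148 Hz.
Within [40 Hz, 92 Hz]: 44 Hz, 52 Hz, 92 Hz.

44 Hz, 52 Hz, 92 Hz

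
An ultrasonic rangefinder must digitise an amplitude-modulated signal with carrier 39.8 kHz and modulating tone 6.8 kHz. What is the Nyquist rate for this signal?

93.2 kHz

AM sidebands sit at fc ± fm = 33 kHz and 46.6 kHz.
Highest-frequency component: 46.6 kHz.
Nyquist rate = 2 × 46.6 kHz = 93.2 kHz.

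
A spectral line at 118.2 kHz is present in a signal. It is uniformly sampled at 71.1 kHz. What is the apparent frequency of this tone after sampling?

118.2 kHz mod fs = 47.1 kHz.
47.1 kHz > fs/2 = 35.55 kHz, folds to fs − 47.1 kHz = 24 kHz.

24 kHz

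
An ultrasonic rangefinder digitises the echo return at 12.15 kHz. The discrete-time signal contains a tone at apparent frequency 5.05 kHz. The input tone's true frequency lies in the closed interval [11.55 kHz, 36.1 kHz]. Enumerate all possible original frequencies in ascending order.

Frequencies that alias to 5.05 kHz are k·fs ± 5.05 kHz for integer k ≥ 0.
k=0: 5.05 kHz.
k=1: 7.1 kHz, 17.2 kHz.
k=2: 19.25 kHz, 29.35 kHz.
k=3: 31.4 kHz, 41.5 kHz.
k=4: 43.55 kHz, 53.65 kHz.
Within [11.55 kHz, 36.1 kHz]: 17.2 kHz, 19.25 kHz, 29.35 kHz, 31.4 kHz.

17.2 kHz, 19.25 kHz, 29.35 kHz, 31.4 kHz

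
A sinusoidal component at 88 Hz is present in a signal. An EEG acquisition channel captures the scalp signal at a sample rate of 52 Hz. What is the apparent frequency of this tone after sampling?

16 Hz

88 Hz mod fs = 36 Hz.
36 Hz > fs/2 = 26 Hz, folds to fs − 36 Hz = 16 Hz.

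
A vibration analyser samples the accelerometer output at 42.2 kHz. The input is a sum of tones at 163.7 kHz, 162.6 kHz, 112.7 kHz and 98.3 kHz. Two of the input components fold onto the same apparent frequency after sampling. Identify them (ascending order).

98.3 kHz, 112.7 kHz

fs/2 = 21.1 kHz.
163.7 kHz mod fs = 37.1 kHz.
37.1 kHz > fs/2 = 21.1 kHz, folds to fs − 37.1 kHz = 5.1 kHz.
162.6 kHz mod fs = 36 kHz.
36 kHz > fs/2 = 21.1 kHz, folds to fs − 36 kHz = 6.2 kHz.
112.7 kHz mod fs = 28.3 kHz.
28.3 kHz > fs/2 = 21.1 kHz, folds to fs − 28.3 kHz = 13.9 kHz.
98.3 kHz mod fs = 13.9 kHz.
13.9 kHz ≤ fs/2 = 21.1 kHz, appears at 13.9 kHz.
98.3 kHz and 112.7 kHz both map to 13.9 kHz.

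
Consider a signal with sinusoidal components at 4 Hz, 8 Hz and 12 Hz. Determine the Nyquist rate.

Highest-frequency component: 12 Hz.
Nyquist rate = 2 × 12 Hz = 24 Hz.

24 Hz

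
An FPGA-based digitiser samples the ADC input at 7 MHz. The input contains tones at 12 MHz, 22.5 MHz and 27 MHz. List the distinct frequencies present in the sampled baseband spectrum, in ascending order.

1 MHz, 1.5 MHz, 2 MHz

fs/2 = 3.5 MHz.
12 MHz mod fs = 5 MHz.
5 MHz > fs/2 = 3.5 MHz, folds to fs − 5 MHz = 2 MHz.
22.5 MHz mod fs = 1.5 MHz.
1.5 MHz ≤ fs/2 = 3.5 MHz, appears at 1.5 MHz.
27 MHz mod fs = 6 MHz.
6 MHz > fs/2 = 3.5 MHz, folds to fs − 6 MHz = 1 MHz.
Distinct values: {1 MHz, 1.5 MHz, 2 MHz}.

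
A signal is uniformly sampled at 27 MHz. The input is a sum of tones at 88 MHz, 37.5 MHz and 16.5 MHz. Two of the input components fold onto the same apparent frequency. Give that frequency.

fs/2 = 13.5 MHz.
88 MHz mod fs = 7 MHz.
7 MHz ≤ fs/2 = 13.5 MHz, appears at 7 MHz.
37.5 MHz mod fs = 10.5 MHz.
10.5 MHz ≤ fs/2 = 13.5 MHz, appears at 10.5 MHz.
16.5 MHz > fs/2 = 13.5 MHz, folds to fs − 16.5 MHz = 10.5 MHz.
16.5 MHz and 37.5 MHz both map to 10.5 MHz.

10.5 MHz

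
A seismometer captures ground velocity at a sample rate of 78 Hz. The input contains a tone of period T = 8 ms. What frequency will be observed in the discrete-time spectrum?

T = 8 ms → f = 1/T = 125 Hz.
125 Hz mod fs = 47 Hz.
47 Hz > fs/2 = 39 Hz, folds to fs − 47 Hz = 31 Hz.

31 Hz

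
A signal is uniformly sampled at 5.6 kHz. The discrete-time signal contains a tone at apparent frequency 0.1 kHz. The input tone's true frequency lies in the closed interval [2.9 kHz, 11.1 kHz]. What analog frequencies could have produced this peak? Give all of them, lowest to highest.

5.5 kHz, 5.7 kHz, 11.1 kHz

Frequencies that alias to 0.1 kHz are k·fs ± 0.1 kHz for integer k ≥ 0.
k=0: 0.1 kHz.
k=1: 5.5 kHz, 5.7 kHz.
k=2: 11.1 kHz, 11.3 kHz.
k=3: 16.7 kHz, 16.9 kHz.
Within [2.9 kHz, 11.1 kHz]: 5.5 kHz, 5.7 kHz, 11.1 kHz.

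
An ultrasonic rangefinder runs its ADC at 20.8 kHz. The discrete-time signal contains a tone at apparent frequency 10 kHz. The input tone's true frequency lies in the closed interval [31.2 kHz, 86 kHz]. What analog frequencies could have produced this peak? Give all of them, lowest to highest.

31.6 kHz, 51.6 kHz, 52.4 kHz, 72.4 kHz, 73.2 kHz

Frequencies that alias to 10 kHz are k·fs ± 10 kHz for integer k ≥ 0.
k=0: 10 kHz.
k=1: 10.8 kHz, 30.8 kHz.
k=2: 31.6 kHz, 51.6 kHz.
k=3: 52.4 kHz, 72.4 kHz.
k=4: 73.2 kHz, 93.2 kHz.
k=5: 94 kHz, 114 kHz.
Within [31.2 kHz, 86 kHz]: 31.6 kHz, 51.6 kHz, 52.4 kHz, 72.4 kHz, 73.2 kHz.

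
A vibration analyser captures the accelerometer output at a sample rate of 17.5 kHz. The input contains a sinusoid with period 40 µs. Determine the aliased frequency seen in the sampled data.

7.5 kHz

T = 40 µs → f = 1/T = 25 kHz.
25 kHz mod fs = 7.5 kHz.
7.5 kHz ≤ fs/2 = 8.75 kHz, appears at 7.5 kHz.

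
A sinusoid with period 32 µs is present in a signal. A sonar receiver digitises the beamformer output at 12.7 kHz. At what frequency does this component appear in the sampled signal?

T = 32 µs → f = 1/T = 31.25 kHz.
31.25 kHz mod fs = 5.85 kHz.
5.85 kHz ≤ fs/2 = 6.35 kHz, appears at 5.85 kHz.

5.85 kHz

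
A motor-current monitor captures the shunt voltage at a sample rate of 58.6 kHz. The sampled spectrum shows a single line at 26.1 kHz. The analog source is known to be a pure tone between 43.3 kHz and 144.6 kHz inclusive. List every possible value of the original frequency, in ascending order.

84.7 kHz, 91.1 kHz, 143.3 kHz

Frequencies that alias to 26.1 kHz are k·fs ± 26.1 kHz for integer k ≥ 0.
k=0: 26.1 kHz.
k=1: 32.5 kHz, 84.7 kHz.
k=2: 91.1 kHz, 143.3 kHz.
k=3: 149.7 kHz, 201.9 kHz.
Within [43.3 kHz, 144.6 kHz]: 84.7 kHz, 91.1 kHz, 143.3 kHz.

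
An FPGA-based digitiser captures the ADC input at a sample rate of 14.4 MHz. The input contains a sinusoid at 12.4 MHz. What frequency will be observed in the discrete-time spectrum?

12.4 MHz > fs/2 = 7.2 MHz, folds to fs − 12.4 MHz = 2 MHz.

2 MHz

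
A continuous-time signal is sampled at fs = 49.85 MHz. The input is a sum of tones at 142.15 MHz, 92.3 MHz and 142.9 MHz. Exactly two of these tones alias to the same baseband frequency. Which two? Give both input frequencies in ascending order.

92.3 MHz, 142.15 MHz

fs/2 = 24.925 MHz.
142.15 MHz mod fs = 42.45 MHz.
42.45 MHz > fs/2 = 24.925 MHz, folds to fs − 42.45 MHz = 7.4 MHz.
92.3 MHz mod fs = 42.45 MHz.
42.45 MHz > fs/2 = 24.925 MHz, folds to fs − 42.45 MHz = 7.4 MHz.
142.9 MHz mod fs = 43.2 MHz.
43.2 MHz > fs/2 = 24.925 MHz, folds to fs − 43.2 MHz = 6.65 MHz.
92.3 MHz and 142.15 MHz both map to 7.4 MHz.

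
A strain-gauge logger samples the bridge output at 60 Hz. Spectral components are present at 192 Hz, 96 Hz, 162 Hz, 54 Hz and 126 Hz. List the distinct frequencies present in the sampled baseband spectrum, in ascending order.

fs/2 = 30 Hz.
192 Hz mod fs = 12 Hz.
12 Hz ≤ fs/2 = 30 Hz, appears at 12 Hz.
96 Hz mod fs = 36 Hz.
36 Hz > fs/2 = 30 Hz, folds to fs − 36 Hz = 24 Hz.
162 Hz mod fs = 42 Hz.
42 Hz > fs/2 = 30 Hz, folds to fs − 42 Hz = 18 Hz.
54 Hz > fs/2 = 30 Hz, folds to fs − 54 Hz = 6 Hz.
126 Hz mod fs = 6 Hz.
6 Hz ≤ fs/2 = 30 Hz, appears at 6 Hz.
Distinct values: {6 Hz, 12 Hz, 18 Hz, 24 Hz}.

6 Hz, 12 Hz, 18 Hz, 24 Hz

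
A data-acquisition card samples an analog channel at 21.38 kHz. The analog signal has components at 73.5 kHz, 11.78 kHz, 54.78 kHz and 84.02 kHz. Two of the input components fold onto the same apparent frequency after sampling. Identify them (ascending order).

54.78 kHz, 73.5 kHz

fs/2 = 10.69 kHz.
73.5 kHz mod fs = 9.36 kHz.
9.36 kHz ≤ fs/2 = 10.69 kHz, appears at 9.36 kHz.
11.78 kHz > fs/2 = 10.69 kHz, folds to fs − 11.78 kHz = 9.6 kHz.
54.78 kHz mod fs = 12.02 kHz.
12.02 kHz > fs/2 = 10.69 kHz, folds to fs − 12.02 kHz = 9.36 kHz.
84.02 kHz mod fs = 19.88 kHz.
19.88 kHz > fs/2 = 10.69 kHz, folds to fs − 19.88 kHz = 1.5 kHz.
54.78 kHz and 73.5 kHz both map to 9.36 kHz.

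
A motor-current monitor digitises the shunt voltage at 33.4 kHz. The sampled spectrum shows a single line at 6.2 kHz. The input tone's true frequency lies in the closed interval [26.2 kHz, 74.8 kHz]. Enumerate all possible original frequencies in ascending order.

Frequencies that alias to 6.2 kHz are k·fs ± 6.2 kHz for integer k ≥ 0.
k=0: 6.2 kHz.
k=1: 27.2 kHz, 39.6 kHz.
k=2: 60.6 kHz, 73 kHz.
k=3: 94 kHz, 106.4 kHz.
Within [26.2 kHz, 74.8 kHz]: 27.2 kHz, 39.6 kHz, 60.6 kHz, 73 kHz.

27.2 kHz, 39.6 kHz, 60.6 kHz, 73 kHz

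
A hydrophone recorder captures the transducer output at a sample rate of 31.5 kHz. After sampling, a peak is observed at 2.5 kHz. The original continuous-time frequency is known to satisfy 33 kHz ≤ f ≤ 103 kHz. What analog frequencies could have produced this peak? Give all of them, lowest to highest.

34 kHz, 60.5 kHz, 65.5 kHz, 92 kHz, 97 kHz

Frequencies that alias to 2.5 kHz are k·fs ± 2.5 kHz for integer k ≥ 0.
k=0: 2.5 kHz.
k=1: 29 kHz, 34 kHz.
k=2: 60.5 kHz, 65.5 kHz.
k=3: 92 kHz, 97 kHz.
k=4: 123.5 kHz, 128.5 kHz.
Within [33 kHz, 103 kHz]: 34 kHz, 60.5 kHz, 65.5 kHz, 92 kHz, 97 kHz.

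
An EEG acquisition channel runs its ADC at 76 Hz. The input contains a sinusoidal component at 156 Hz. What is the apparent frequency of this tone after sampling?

156 Hz mod fs = 4 Hz.
4 Hz ≤ fs/2 = 38 Hz, appears at 4 Hz.

4 Hz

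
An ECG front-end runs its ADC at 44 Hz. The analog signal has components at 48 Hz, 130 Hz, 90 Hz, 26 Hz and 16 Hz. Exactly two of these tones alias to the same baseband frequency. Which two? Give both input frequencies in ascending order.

90 Hz, 130 Hz

fs/2 = 22 Hz.
48 Hz mod fs = 4 Hz.
4 Hz ≤ fs/2 = 22 Hz, appears at 4 Hz.
130 Hz mod fs = 42 Hz.
42 Hz > fs/2 = 22 Hz, folds to fs − 42 Hz = 2 Hz.
90 Hz mod fs = 2 Hz.
2 Hz ≤ fs/2 = 22 Hz, appears at 2 Hz.
26 Hz > fs/2 = 22 Hz, folds to fs − 26 Hz = 18 Hz.
16 Hz ≤ fs/2 = 22 Hz, passes unchanged.
90 Hz and 130 Hz both map to 2 Hz.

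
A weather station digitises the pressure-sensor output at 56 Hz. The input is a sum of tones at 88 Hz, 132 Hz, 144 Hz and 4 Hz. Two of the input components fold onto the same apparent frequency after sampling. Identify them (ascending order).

88 Hz, 144 Hz

fs/2 = 28 Hz.
88 Hz mod fs = 32 Hz.
32 Hz > fs/2 = 28 Hz, folds to fs − 32 Hz = 24 Hz.
132 Hz mod fs = 20 Hz.
20 Hz ≤ fs/2 = 28 Hz, appears at 20 Hz.
144 Hz mod fs = 32 Hz.
32 Hz > fs/2 = 28 Hz, folds to fs − 32 Hz = 24 Hz.
4 Hz ≤ fs/2 = 28 Hz, passes unchanged.
88 Hz and 144 Hz both map to 24 Hz.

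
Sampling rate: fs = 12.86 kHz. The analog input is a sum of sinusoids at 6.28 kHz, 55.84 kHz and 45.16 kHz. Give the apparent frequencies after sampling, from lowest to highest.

fs/2 = 6.43 kHz.
6.28 kHz ≤ fs/2 = 6.43 kHz, passes unchanged.
55.84 kHz mod fs = 4.4 kHz.
4.4 kHz ≤ fs/2 = 6.43 kHz, appears at 4.4 kHz.
45.16 kHz mod fs = 6.58 kHz.
6.58 kHz > fs/2 = 6.43 kHz, folds to fs − 6.58 kHz = 6.28 kHz.
Distinct values: {4.4 kHz, 6.28 kHz}.

4.4 kHz, 6.28 kHz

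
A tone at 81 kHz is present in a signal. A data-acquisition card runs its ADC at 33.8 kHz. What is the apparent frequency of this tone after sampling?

13.4 kHz

81 kHz mod fs = 13.4 kHz.
13.4 kHz ≤ fs/2 = 16.9 kHz, appears at 13.4 kHz.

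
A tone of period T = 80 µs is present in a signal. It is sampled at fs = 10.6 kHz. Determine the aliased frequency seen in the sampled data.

1.9 kHz

T = 80 µs → f = 1/T = 12.5 kHz.
12.5 kHz mod fs = 1.9 kHz.
1.9 kHz ≤ fs/2 = 5.3 kHz, appears at 1.9 kHz.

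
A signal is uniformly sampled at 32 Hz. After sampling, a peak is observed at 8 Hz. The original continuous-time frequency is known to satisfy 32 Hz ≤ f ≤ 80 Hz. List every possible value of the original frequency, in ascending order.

40 Hz, 56 Hz, 72 Hz

Frequencies that alias to 8 Hz are k·fs ± 8 Hz for integer k ≥ 0.
k=0: 8 Hz.
k=1: 24 Hz, 40 Hz.
k=2: 56 Hz, 72 Hz.
k=3: 88 Hz, 104 Hz.
Within [32 Hz, 80 Hz]: 40 Hz, 56 Hz, 72 Hz.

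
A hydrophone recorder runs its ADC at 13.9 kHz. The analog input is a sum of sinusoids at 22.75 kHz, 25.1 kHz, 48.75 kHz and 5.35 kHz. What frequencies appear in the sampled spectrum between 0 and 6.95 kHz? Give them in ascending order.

2.7 kHz, 5.05 kHz, 5.35 kHz, 6.85 kHz

fs/2 = 6.95 kHz.
22.75 kHz mod fs = 8.85 kHz.
8.85 kHz > fs/2 = 6.95 kHz, folds to fs − 8.85 kHz = 5.05 kHz.
25.1 kHz mod fs = 11.2 kHz.
11.2 kHz > fs/2 = 6.95 kHz, folds to fs − 11.2 kHz = 2.7 kHz.
48.75 kHz mod fs = 7.05 kHz.
7.05 kHz > fs/2 = 6.95 kHz, folds to fs − 7.05 kHz = 6.85 kHz.
5.35 kHz ≤ fs/2 = 6.95 kHz, passes unchanged.
Distinct values: {2.7 kHz, 5.05 kHz, 5.35 kHz, 6.85 kHz}.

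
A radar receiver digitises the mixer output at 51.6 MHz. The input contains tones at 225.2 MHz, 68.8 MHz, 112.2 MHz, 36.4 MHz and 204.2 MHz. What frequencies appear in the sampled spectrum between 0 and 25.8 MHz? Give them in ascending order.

fs/2 = 25.8 MHz.
225.2 MHz mod fs = 18.8 MHz.
18.8 MHz ≤ fs/2 = 25.8 MHz, appears at 18.8 MHz.
68.8 MHz mod fs = 17.2 MHz.
17.2 MHz ≤ fs/2 = 25.8 MHz, appears at 17.2 MHz.
112.2 MHz mod fs = 9 MHz.
9 MHz ≤ fs/2 = 25.8 MHz, appears at 9 MHz.
36.4 MHz > fs/2 = 25.8 MHz, folds to fs − 36.4 MHz = 15.2 MHz.
204.2 MHz mod fs = 49.4 MHz.
49.4 MHz > fs/2 = 25.8 MHz, folds to fs − 49.4 MHz = 2.2 MHz.
Distinct values: {2.2 MHz, 9 MHz, 15.2 MHz, 17.2 MHz, 18.8 MHz}.

2.2 MHz, 9 MHz, 15.2 MHz, 17.2 MHz, 18.8 MHz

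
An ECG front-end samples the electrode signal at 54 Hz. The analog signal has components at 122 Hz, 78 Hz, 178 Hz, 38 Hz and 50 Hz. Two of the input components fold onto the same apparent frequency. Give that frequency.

fs/2 = 27 Hz.
122 Hz mod fs = 14 Hz.
14 Hz ≤ fs/2 = 27 Hz, appears at 14 Hz.
78 Hz mod fs = 24 Hz.
24 Hz ≤ fs/2 = 27 Hz, appears at 24 Hz.
178 Hz mod fs = 16 Hz.
16 Hz ≤ fs/2 = 27 Hz, appears at 16 Hz.
38 Hz > fs/2 = 27 Hz, folds to fs − 38 Hz = 16 Hz.
50 Hz > fs/2 = 27 Hz, folds to fs − 50 Hz = 4 Hz.
38 Hz and 178 Hz both map to 16 Hz.

16 Hz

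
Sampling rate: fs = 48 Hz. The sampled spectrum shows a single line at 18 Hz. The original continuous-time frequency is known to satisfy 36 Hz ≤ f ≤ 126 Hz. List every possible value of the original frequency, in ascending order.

Frequencies that alias to 18 Hz are k·fs ± 18 Hz for integer k ≥ 0.
k=0: 18 Hz.
k=1: 30 Hz, 66 Hz.
k=2: 78 Hz, 114 Hz.
k=3: 126 Hz, 162 Hz.
k=4: 174 Hz, 210 Hz.
Within [36 Hz, 126 Hz]: 66 Hz, 78 Hz, 114 Hz, 126 Hz.

66 Hz, 78 Hz, 114 Hz, 126 Hz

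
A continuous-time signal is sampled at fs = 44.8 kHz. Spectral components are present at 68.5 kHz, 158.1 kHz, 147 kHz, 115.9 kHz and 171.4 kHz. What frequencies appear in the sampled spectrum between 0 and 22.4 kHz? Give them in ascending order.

7.8 kHz, 12.6 kHz, 18.5 kHz, 21.1 kHz

fs/2 = 22.4 kHz.
68.5 kHz mod fs = 23.7 kHz.
23.7 kHz > fs/2 = 22.4 kHz, folds to fs − 23.7 kHz = 21.1 kHz.
158.1 kHz mod fs = 23.7 kHz.
23.7 kHz > fs/2 = 22.4 kHz, folds to fs − 23.7 kHz = 21.1 kHz.
147 kHz mod fs = 12.6 kHz.
12.6 kHz ≤ fs/2 = 22.4 kHz, appears at 12.6 kHz.
115.9 kHz mod fs = 26.3 kHz.
26.3 kHz > fs/2 = 22.4 kHz, folds to fs − 26.3 kHz = 18.5 kHz.
171.4 kHz mod fs = 37 kHz.
37 kHz > fs/2 = 22.4 kHz, folds to fs − 37 kHz = 7.8 kHz.
Distinct values: {7.8 kHz, 12.6 kHz, 18.5 kHz, 21.1 kHz}.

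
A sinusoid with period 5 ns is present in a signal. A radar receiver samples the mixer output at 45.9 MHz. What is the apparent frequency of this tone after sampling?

16.4 MHz

T = 5 ns → f = 1/T = 200 MHz.
200 MHz mod fs = 16.4 MHz.
16.4 MHz ≤ fs/2 = 22.95 MHz, appears at 16.4 MHz.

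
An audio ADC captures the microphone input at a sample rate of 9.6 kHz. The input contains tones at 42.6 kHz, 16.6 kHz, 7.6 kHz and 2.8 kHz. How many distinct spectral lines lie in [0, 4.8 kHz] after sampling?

4

fs/2 = 4.8 kHz.
42.6 kHz mod fs = 4.2 kHz.
4.2 kHz ≤ fs/2 = 4.8 kHz, appears at 4.2 kHz.
16.6 kHz mod fs = 7 kHz.
7 kHz > fs/2 = 4.8 kHz, folds to fs − 7 kHz = 2.6 kHz.
7.6 kHz > fs/2 = 4.8 kHz, folds to fs − 7.6 kHz = 2 kHz.
2.8 kHz ≤ fs/2 = 4.8 kHz, passes unchanged.
Distinct values: {2 kHz, 2.6 kHz, 2.8 kHz, 4.2 kHz} → 4.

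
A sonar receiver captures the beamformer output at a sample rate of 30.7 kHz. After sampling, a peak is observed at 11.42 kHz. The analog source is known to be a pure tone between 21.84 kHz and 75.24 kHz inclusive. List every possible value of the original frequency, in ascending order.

Frequencies that alias to 11.42 kHz are k·fs ± 11.42 kHz for integer k ≥ 0.
k=0: 11.42 kHz.
k=1: 19.28 kHz, 42.12 kHz.
k=2: 49.98 kHz, 72.82 kHz.
k=3: 80.68 kHz, 103.52 kHz.
Within [21.84 kHz, 75.24 kHz]: 42.12 kHz, 49.98 kHz, 72.82 kHz.

42.12 kHz, 49.98 kHz, 72.82 kHz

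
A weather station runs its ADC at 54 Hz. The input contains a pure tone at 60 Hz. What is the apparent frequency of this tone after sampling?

6 Hz

60 Hz mod fs = 6 Hz.
6 Hz ≤ fs/2 = 27 Hz, appears at 6 Hz.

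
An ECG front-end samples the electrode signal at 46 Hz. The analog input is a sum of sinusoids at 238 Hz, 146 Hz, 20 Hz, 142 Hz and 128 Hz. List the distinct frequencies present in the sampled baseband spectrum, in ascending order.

4 Hz, 8 Hz, 10 Hz, 20 Hz

fs/2 = 23 Hz.
238 Hz mod fs = 8 Hz.
8 Hz ≤ fs/2 = 23 Hz, appears at 8 Hz.
146 Hz mod fs = 8 Hz.
8 Hz ≤ fs/2 = 23 Hz, appears at 8 Hz.
20 Hz ≤ fs/2 = 23 Hz, passes unchanged.
142 Hz mod fs = 4 Hz.
4 Hz ≤ fs/2 = 23 Hz, appears at 4 Hz.
128 Hz mod fs = 36 Hz.
36 Hz > fs/2 = 23 Hz, folds to fs − 36 Hz = 10 Hz.
Distinct values: {4 Hz, 8 Hz, 10 Hz, 20 Hz}.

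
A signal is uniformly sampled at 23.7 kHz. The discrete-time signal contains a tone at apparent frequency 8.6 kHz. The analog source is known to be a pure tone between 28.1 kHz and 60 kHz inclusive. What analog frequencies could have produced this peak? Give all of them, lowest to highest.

Frequencies that alias to 8.6 kHz are k·fs ± 8.6 kHz for integer k ≥ 0.
k=0: 8.6 kHz.
k=1: 15.1 kHz, 32.3 kHz.
k=2: 38.8 kHz, 56 kHz.
k=3: 62.5 kHz, 79.7 kHz.
Within [28.1 kHz, 60 kHz]: 32.3 kHz, 38.8 kHz, 56 kHz.

32.3 kHz, 38.8 kHz, 56 kHz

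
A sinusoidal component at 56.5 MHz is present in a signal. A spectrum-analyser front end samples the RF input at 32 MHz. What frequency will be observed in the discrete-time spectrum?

7.5 MHz

56.5 MHz mod fs = 24.5 MHz.
24.5 MHz > fs/2 = 16 MHz, folds to fs − 24.5 MHz = 7.5 MHz.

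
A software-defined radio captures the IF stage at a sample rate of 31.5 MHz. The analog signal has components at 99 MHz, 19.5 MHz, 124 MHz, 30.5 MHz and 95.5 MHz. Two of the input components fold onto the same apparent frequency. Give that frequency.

fs/2 = 15.75 MHz.
99 MHz mod fs = 4.5 MHz.
4.5 MHz ≤ fs/2 = 15.75 MHz, appears at 4.5 MHz.
19.5 MHz > fs/2 = 15.75 MHz, folds to fs − 19.5 MHz = 12 MHz.
124 MHz mod fs = 29.5 MHz.
29.5 MHz > fs/2 = 15.75 MHz, folds to fs − 29.5 MHz = 2 MHz.
30.5 MHz > fs/2 = 15.75 MHz, folds to fs − 30.5 MHz = 1 MHz.
95.5 MHz mod fs = 1 MHz.
1 MHz ≤ fs/2 = 15.75 MHz, appears at 1 MHz.
30.5 MHz and 95.5 MHz both map to 1 MHz.

1 MHz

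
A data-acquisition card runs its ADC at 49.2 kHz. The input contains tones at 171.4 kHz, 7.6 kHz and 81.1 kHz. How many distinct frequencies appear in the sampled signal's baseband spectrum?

3

fs/2 = 24.6 kHz.
171.4 kHz mod fs = 23.8 kHz.
23.8 kHz ≤ fs/2 = 24.6 kHz, appears at 23.8 kHz.
7.6 kHz ≤ fs/2 = 24.6 kHz, passes unchanged.
81.1 kHz mod fs = 31.9 kHz.
31.9 kHz > fs/2 = 24.6 kHz, folds to fs − 31.9 kHz = 17.3 kHz.
Distinct values: {7.6 kHz, 17.3 kHz, 23.8 kHz} → 3.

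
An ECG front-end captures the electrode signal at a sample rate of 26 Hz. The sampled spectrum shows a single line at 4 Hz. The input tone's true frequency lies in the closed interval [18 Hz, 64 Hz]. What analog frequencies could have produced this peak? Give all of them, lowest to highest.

Frequencies that alias to 4 Hz are k·fs ± 4 Hz for integer k ≥ 0.
k=0: 4 Hz.
k=1: 22 Hz, 30 Hz.
k=2: 48 Hz, 56 Hz.
k=3: 74 Hz, 82 Hz.
Within [18 Hz, 64 Hz]: 22 Hz, 30 Hz, 48 Hz, 56 Hz.

22 Hz, 30 Hz, 48 Hz, 56 Hz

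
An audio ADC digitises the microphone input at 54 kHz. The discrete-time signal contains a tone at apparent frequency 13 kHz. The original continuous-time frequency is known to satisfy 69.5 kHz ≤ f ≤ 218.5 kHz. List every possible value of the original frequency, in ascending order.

95 kHz, 121 kHz, 149 kHz, 175 kHz, 203 kHz

Frequencies that alias to 13 kHz are k·fs ± 13 kHz for integer k ≥ 0.
k=0: 13 kHz.
k=1: 41 kHz, 67 kHz.
k=2: 95 kHz, 121 kHz.
k=3: 149 kHz, 175 kHz.
k=4: 203 kHz, 229 kHz.
k=5: 257 kHz, 283 kHz.
Within [69.5 kHz, 218.5 kHz]: 95 kHz, 121 kHz, 149 kHz, 175 kHz, 203 kHz.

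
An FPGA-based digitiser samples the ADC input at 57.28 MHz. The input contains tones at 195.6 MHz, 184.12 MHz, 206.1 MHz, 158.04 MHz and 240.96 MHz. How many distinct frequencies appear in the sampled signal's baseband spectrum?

fs/2 = 28.64 MHz.
195.6 MHz mod fs = 23.76 MHz.
23.76 MHz ≤ fs/2 = 28.64 MHz, appears at 23.76 MHz.
184.12 MHz mod fs = 12.28 MHz.
12.28 MHz ≤ fs/2 = 28.64 MHz, appears at 12.28 MHz.
206.1 MHz mod fs = 34.26 MHz.
34.26 MHz > fs/2 = 28.64 MHz, folds to fs − 34.26 MHz = 23.02 MHz.
158.04 MHz mod fs = 43.48 MHz.
43.48 MHz > fs/2 = 28.64 MHz, folds to fs − 43.48 MHz = 13.8 MHz.
240.96 MHz mod fs = 11.84 MHz.
11.84 MHz ≤ fs/2 = 28.64 MHz, appears at 11.84 MHz.
Distinct values: {11.84 MHz, 12.28 MHz, 13.8 MHz, 23.02 MHz, 23.76 MHz} → 5.

5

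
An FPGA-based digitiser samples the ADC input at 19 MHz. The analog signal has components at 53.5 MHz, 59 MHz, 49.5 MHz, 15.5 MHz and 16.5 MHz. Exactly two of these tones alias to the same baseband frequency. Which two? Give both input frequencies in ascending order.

fs/2 = 9.5 MHz.
53.5 MHz mod fs = 15.5 MHz.
15.5 MHz > fs/2 = 9.5 MHz, folds to fs − 15.5 MHz = 3.5 MHz.
59 MHz mod fs = 2 MHz.
2 MHz ≤ fs/2 = 9.5 MHz, appears at 2 MHz.
49.5 MHz mod fs = 11.5 MHz.
11.5 MHz > fs/2 = 9.5 MHz, folds to fs − 11.5 MHz = 7.5 MHz.
15.5 MHz > fs/2 = 9.5 MHz, folds to fs − 15.5 MHz = 3.5 MHz.
16.5 MHz > fs/2 = 9.5 MHz, folds to fs − 16.5 MHz = 2.5 MHz.
15.5 MHz and 53.5 MHz both map to 3.5 MHz.

15.5 MHz, 53.5 MHz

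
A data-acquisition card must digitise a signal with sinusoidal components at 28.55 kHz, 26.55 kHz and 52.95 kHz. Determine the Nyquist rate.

Highest-frequency component: 52.95 kHz.
Nyquist rate = 2 × 52.95 kHz = 105.9 kHz.

105.9 kHz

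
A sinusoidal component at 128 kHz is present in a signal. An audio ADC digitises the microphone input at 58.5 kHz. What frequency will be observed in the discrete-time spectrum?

11 kHz

128 kHz mod fs = 11 kHz.
11 kHz ≤ fs/2 = 29.25 kHz, appears at 11 kHz.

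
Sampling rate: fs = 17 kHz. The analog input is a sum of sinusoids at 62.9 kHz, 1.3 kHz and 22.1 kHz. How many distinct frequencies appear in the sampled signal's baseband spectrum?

fs/2 = 8.5 kHz.
62.9 kHz mod fs = 11.9 kHz.
11.9 kHz > fs/2 = 8.5 kHz, folds to fs − 11.9 kHz = 5.1 kHz.
1.3 kHz ≤ fs/2 = 8.5 kHz, passes unchanged.
22.1 kHz mod fs = 5.1 kHz.
5.1 kHz ≤ fs/2 = 8.5 kHz, appears at 5.1 kHz.
Distinct values: {1.3 kHz, 5.1 kHz} → 2.

2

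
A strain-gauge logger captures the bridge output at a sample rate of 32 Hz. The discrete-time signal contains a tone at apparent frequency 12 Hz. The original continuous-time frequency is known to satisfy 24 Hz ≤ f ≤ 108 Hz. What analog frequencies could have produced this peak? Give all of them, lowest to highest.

44 Hz, 52 Hz, 76 Hz, 84 Hz, 108 Hz

Frequencies that alias to 12 Hz are k·fs ± 12 Hz for integer k ≥ 0.
k=0: 12 Hz.
k=1: 20 Hz, 44 Hz.
k=2: 52 Hz, 76 Hz.
k=3: 84 Hz, 108 Hz.
k=4: 116 Hz, 140 Hz.
Within [24 Hz, 108 Hz]: 44 Hz, 52 Hz, 76 Hz, 84 Hz, 108 Hz.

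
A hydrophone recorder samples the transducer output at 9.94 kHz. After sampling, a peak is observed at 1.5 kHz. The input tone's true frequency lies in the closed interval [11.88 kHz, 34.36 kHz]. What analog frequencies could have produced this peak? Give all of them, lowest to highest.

18.38 kHz, 21.38 kHz, 28.32 kHz, 31.32 kHz

Frequencies that alias to 1.5 kHz are k·fs ± 1.5 kHz for integer k ≥ 0.
k=0: 1.5 kHz.
k=1: 8.44 kHz, 11.44 kHz.
k=2: 18.38 kHz, 21.38 kHz.
k=3: 28.32 kHz, 31.32 kHz.
k=4: 38.26 kHz, 41.26 kHz.
Within [11.88 kHz, 34.36 kHz]: 18.38 kHz, 21.38 kHz, 28.32 kHz, 31.32 kHz.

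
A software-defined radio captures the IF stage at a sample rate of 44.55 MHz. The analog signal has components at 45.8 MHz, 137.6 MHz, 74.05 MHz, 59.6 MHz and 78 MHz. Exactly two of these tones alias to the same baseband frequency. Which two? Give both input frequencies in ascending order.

59.6 MHz, 74.05 MHz

fs/2 = 22.275 MHz.
45.8 MHz mod fs = 1.25 MHz.
1.25 MHz ≤ fs/2 = 22.275 MHz, appears at 1.25 MHz.
137.6 MHz mod fs = 3.95 MHz.
3.95 MHz ≤ fs/2 = 22.275 MHz, appears at 3.95 MHz.
74.05 MHz mod fs = 29.5 MHz.
29.5 MHz > fs/2 = 22.275 MHz, folds to fs − 29.5 MHz = 15.05 MHz.
59.6 MHz mod fs = 15.05 MHz.
15.05 MHz ≤ fs/2 = 22.275 MHz, appears at 15.05 MHz.
78 MHz mod fs = 33.45 MHz.
33.45 MHz > fs/2 = 22.275 MHz, folds to fs − 33.45 MHz = 11.1 MHz.
59.6 MHz and 74.05 MHz both map to 15.05 MHz.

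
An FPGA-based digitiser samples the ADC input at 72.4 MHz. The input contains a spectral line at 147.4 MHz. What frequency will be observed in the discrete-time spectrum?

147.4 MHz mod fs = 2.6 MHz.
2.6 MHz ≤ fs/2 = 36.2 MHz, appears at 2.6 MHz.

2.6 MHz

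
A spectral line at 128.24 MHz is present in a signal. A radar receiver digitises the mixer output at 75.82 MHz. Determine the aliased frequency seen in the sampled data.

128.24 MHz mod fs = 52.42 MHz.
52.42 MHz > fs/2 = 37.91 MHz, folds to fs − 52.42 MHz = 23.4 MHz.

23.4 MHz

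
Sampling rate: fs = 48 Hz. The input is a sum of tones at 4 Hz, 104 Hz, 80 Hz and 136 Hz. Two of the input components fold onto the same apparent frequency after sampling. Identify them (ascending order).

104 Hz, 136 Hz

fs/2 = 24 Hz.
4 Hz ≤ fs/2 = 24 Hz, passes unchanged.
104 Hz mod fs = 8 Hz.
8 Hz ≤ fs/2 = 24 Hz, appears at 8 Hz.
80 Hz mod fs = 32 Hz.
32 Hz > fs/2 = 24 Hz, folds to fs − 32 Hz = 16 Hz.
136 Hz mod fs = 40 Hz.
40 Hz > fs/2 = 24 Hz, folds to fs − 40 Hz = 8 Hz.
104 Hz and 136 Hz both map to 8 Hz.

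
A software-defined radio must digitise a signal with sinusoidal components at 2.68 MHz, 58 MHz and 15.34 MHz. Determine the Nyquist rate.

Highest-frequency component: 58 MHz.
Nyquist rate = 2 × 58 MHz = 116 MHz.

116 MHz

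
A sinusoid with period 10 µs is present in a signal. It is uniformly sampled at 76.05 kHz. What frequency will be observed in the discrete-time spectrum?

T = 10 µs → f = 1/T = 100 kHz.
100 kHz mod fs = 23.95 kHz.
23.95 kHz ≤ fs/2 = 38.025 kHz, appears at 23.95 kHz.

23.95 kHz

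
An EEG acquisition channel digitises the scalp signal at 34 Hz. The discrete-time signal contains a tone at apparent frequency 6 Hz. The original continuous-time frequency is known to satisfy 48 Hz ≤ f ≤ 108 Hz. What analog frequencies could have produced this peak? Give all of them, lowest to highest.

62 Hz, 74 Hz, 96 Hz, 108 Hz

Frequencies that alias to 6 Hz are k·fs ± 6 Hz for integer k ≥ 0.
k=0: 6 Hz.
k=1: 28 Hz, 40 Hz.
k=2: 62 Hz, 74 Hz.
k=3: 96 Hz, 108 Hz.
k=4: 130 Hz, 142 Hz.
Within [48 Hz, 108 Hz]: 62 Hz, 74 Hz, 96 Hz, 108 Hz.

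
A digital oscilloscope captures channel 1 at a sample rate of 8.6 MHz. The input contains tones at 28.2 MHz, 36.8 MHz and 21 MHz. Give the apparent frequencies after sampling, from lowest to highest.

fs/2 = 4.3 MHz.
28.2 MHz mod fs = 2.4 MHz.
2.4 MHz ≤ fs/2 = 4.3 MHz, appears at 2.4 MHz.
36.8 MHz mod fs = 2.4 MHz.
2.4 MHz ≤ fs/2 = 4.3 MHz, appears at 2.4 MHz.
21 MHz mod fs = 3.8 MHz.
3.8 MHz ≤ fs/2 = 4.3 MHz, appears at 3.8 MHz.
Distinct values: {2.4 MHz, 3.8 MHz}.

2.4 MHz, 3.8 MHz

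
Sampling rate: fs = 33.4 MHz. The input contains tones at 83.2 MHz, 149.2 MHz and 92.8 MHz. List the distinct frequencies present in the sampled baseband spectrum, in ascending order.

7.4 MHz, 15.6 MHz, 16.4 MHz

fs/2 = 16.7 MHz.
83.2 MHz mod fs = 16.4 MHz.
16.4 MHz ≤ fs/2 = 16.7 MHz, appears at 16.4 MHz.
149.2 MHz mod fs = 15.6 MHz.
15.6 MHz ≤ fs/2 = 16.7 MHz, appears at 15.6 MHz.
92.8 MHz mod fs = 26 MHz.
26 MHz > fs/2 = 16.7 MHz, folds to fs − 26 MHz = 7.4 MHz.
Distinct values: {7.4 MHz, 15.6 MHz, 16.4 MHz}.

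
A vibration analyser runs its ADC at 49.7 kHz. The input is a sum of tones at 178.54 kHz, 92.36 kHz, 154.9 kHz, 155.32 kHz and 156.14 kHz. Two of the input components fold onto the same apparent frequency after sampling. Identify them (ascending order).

92.36 kHz, 156.14 kHz

fs/2 = 24.85 kHz.
178.54 kHz mod fs = 29.44 kHz.
29.44 kHz > fs/2 = 24.85 kHz, folds to fs − 29.44 kHz = 20.26 kHz.
92.36 kHz mod fs = 42.66 kHz.
42.66 kHz > fs/2 = 24.85 kHz, folds to fs − 42.66 kHz = 7.04 kHz.
154.9 kHz mod fs = 5.8 kHz.
5.8 kHz ≤ fs/2 = 24.85 kHz, appears at 5.8 kHz.
155.32 kHz mod fs = 6.22 kHz.
6.22 kHz ≤ fs/2 = 24.85 kHz, appears at 6.22 kHz.
156.14 kHz mod fs = 7.04 kHz.
7.04 kHz ≤ fs/2 = 24.85 kHz, appears at 7.04 kHz.
92.36 kHz and 156.14 kHz both map to 7.04 kHz.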